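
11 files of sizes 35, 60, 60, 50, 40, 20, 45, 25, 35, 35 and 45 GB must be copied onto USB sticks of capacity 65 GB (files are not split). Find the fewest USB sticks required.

9

Total = 60 + 60 + 50 + 45 + 45 + 40 + 35 + 35 + 35 + 25 + 20 = 450 GB.
Lower bound: ⌈450/65⌉ = 7 USB sticks.
Also, 9 files each exceed 65/2 GB, and no two of those can share a USB stick, so at least 9 USB sticks are needed.
A packing using 9 USB sticks:
  USB stick 1: 60 = 60
  USB stick 2: 60 = 60
  USB stick 3: 50 = 50
  USB stick 4: 45 + 20 = 65
  USB stick 5: 45 = 45
  USB stick 6: 40 + 25 = 65
  USB stick 7: 35 = 35
  USB stick 8: 35 = 35
  USB stick 9: 35 = 35
This matches the lower bound, so 9 is optimal.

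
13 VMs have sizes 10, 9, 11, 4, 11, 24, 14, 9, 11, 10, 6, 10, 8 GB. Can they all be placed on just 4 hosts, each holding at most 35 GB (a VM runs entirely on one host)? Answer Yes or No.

A valid assignment using 4 hosts:
  host 1: 24 + 11 = 35
  host 2: 14 + 11 + 10 = 35
  host 3: 11 + 10 + 10 + 4 = 35
  host 4: 9 + 9 + 8 + 6 = 32
Every load is within 35 GB, so 4 hosts suffice.

Yes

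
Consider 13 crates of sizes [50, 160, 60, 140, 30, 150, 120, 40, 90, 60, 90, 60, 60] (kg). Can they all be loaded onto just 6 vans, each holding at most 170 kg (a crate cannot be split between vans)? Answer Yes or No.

Total = 1110 kg; ⌈1110/170⌉ = 7.
At least 7 vans are required, but only 6 are allowed.

No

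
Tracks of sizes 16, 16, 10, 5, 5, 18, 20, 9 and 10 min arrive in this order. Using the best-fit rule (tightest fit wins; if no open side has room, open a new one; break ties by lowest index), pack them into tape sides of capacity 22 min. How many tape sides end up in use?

6

  16 → side 1 (new)  [load 16/22]
  16 → side 2 (new)  [load 16/22]
  10 → side 3 (new)  [load 10/22]
  5 → side 1  [load 21/22]
  5 → side 2  [load 21/22]
  18 → side 4 (new)  [load 18/22]
  20 → side 5 (new)  [load 20/22]
  9 → side 3  [load 19/22]
  10 → side 6 (new)  [load 10/22]
6 tape sides opened.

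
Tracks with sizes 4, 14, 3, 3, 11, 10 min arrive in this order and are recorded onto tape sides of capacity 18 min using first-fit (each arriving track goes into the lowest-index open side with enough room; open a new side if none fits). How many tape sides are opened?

  4 → side 1 (new)  [load 4/18]
  14 → side 1  [load 18/18]
  3 → side 2 (new)  [load 3/18]
  3 → side 2  [load 6/18]
  11 → side 2  [load 17/18]
  10 → side 3 (new)  [load 10/18]
3 tape sides opened.

3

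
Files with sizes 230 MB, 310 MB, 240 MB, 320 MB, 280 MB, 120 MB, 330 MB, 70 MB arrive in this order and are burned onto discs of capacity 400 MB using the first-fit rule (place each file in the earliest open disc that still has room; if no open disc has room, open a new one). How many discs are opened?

6

  230 → disc 1 (new)  [load 230/400]
  310 → disc 2 (new)  [load 310/400]
  240 → disc 3 (new)  [load 240/400]
  320 → disc 4 (new)  [load 320/400]
  280 → disc 5 (new)  [load 280/400]
  120 → disc 1  [load 350/400]
  330 → disc 6 (new)  [load 330/400]
  70 → disc 2  [load 380/400]
6 discs opened.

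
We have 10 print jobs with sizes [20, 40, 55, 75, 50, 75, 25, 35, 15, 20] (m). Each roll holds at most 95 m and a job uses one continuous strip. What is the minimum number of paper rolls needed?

5

Total = 75 + 75 + 55 + 50 + 40 + 35 + 25 + 20 + 20 + 15 = 410 m.
Lower bound: ⌈410/95⌉ = 5 paper rolls.
A packing using 5 paper rolls:
  roll 1: 75 + 20 = 95
  roll 2: 75 + 20 = 95
  roll 3: 55 + 40 = 95
  roll 4: 50 + 35 = 85
  roll 5: 25 + 15 = 40
This matches the lower bound, so 5 is optimal.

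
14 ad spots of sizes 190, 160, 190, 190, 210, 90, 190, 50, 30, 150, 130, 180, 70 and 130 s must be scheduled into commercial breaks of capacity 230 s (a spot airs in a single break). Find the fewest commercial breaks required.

Total = 210 + 190 + 190 + 190 + 190 + 180 + 160 + 150 + 130 + 130 + 90 + 70 + 50 + 30 = 1960 s.
Lower bound: ⌈1960/230⌉ = 9 commercial breaks.
Also, 10 ad spots each exceed 115 s, and no two of those can share a break, so at least 10 commercial breaks are needed.
A packing using 10 commercial breaks:
  break 1: 210 = 210
  break 2: 190 + 30 = 220
  break 3: 190 = 190
  break 4: 190 = 190
  break 5: 190 = 190
  break 6: 180 + 50 = 230
  break 7: 160 + 70 = 230
  break 8: 150 = 150
  break 9: 130 + 90 = 220
  break 10: 130 = 130
This matches the lower bound, so 10 is optimal.

10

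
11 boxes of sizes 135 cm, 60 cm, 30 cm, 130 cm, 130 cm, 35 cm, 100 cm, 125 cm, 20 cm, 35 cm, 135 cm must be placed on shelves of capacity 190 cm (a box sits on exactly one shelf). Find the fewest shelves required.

Total = 135 + 135 + 130 + 130 + 125 + 100 + 60 + 35 + 35 + 30 + 20 = 935 cm.
Lower bound: ⌈935/190⌉ = 5 shelves.
Also, 6 boxes each exceed 95 cm, and no two of those can share a shelf, so at least 6 shelves are needed.
A packing using 6 shelves:
  shelf 1: 135 + 35 + 20 = 190
  shelf 2: 135 + 35 = 170
  shelf 3: 130 + 60 = 190
  shelf 4: 130 + 30 = 160
  shelf 5: 125 = 125
  shelf 6: 100 = 100
This matches the lower bound, so 6 is optimal.

6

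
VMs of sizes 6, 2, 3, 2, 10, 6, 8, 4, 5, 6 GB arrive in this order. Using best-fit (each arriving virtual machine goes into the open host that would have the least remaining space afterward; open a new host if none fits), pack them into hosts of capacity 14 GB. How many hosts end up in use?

  6 → host 1 (new)  [load 6/14]
  2 → host 1  [load 8/14]
  3 → host 1  [load 11/14]
  2 → host 1  [load 13/14]
  10 → host 2 (new)  [load 10/14]
  6 → host 3 (new)  [load 6/14]
  8 → host 3  [load 14/14]
  4 → host 2  [load 14/14]
  5 → host 4 (new)  [load 5/14]
  6 → host 4  [load 11/14]
4 hosts opened.

4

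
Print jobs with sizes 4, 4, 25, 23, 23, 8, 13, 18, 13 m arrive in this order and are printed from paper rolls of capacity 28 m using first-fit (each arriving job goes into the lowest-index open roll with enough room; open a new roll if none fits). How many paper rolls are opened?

6

  4 → roll 1 (new)  [load 4/28]
  4 → roll 1  [load 8/28]
  25 → roll 2 (new)  [load 25/28]
  23 → roll 3 (new)  [load 23/28]
  23 → roll 4 (new)  [load 23/28]
  8 → roll 1  [load 16/28]
  13 → roll 5 (new)  [load 13/28]
  18 → roll 6 (new)  [load 18/28]
  13 → roll 5  [load 26/28]
6 paper rolls opened.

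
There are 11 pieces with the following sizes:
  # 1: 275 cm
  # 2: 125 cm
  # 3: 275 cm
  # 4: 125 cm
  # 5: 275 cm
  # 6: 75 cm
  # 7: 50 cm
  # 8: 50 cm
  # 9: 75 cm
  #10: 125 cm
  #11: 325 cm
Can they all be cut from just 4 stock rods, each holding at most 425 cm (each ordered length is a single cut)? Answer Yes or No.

No

Total = 1775 cm; ⌈1775/425⌉ = 5.
At least 5 stock rods are required, but only 4 are allowed.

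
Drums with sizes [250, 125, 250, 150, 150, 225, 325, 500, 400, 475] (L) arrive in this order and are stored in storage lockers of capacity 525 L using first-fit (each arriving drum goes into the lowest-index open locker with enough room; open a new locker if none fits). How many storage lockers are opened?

  250 → locker 1 (new)  [load 250/525]
  125 → locker 1  [load 375/525]
  250 → locker 2 (new)  [load 250/525]
  150 → locker 1  [load 525/525]
  150 → locker 2  [load 400/525]
  225 → locker 3 (new)  [load 225/525]
  325 → locker 4 (new)  [load 325/525]
  500 → locker 5 (new)  [load 500/525]
  400 → locker 6 (new)  [load 400/525]
  475 → locker 7 (new)  [load 475/525]
7 storage lockers opened.

7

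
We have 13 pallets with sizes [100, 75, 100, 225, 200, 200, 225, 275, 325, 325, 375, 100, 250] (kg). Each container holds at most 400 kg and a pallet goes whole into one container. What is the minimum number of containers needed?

Total = 375 + 325 + 325 + 275 + 250 + 225 + 225 + 200 + 200 + 100 + 100 + 100 + 75 = 2775 kg.
Lower bound: ⌈2775/400⌉ = 7 containers.
A packing using 8 containers:
  container 1: 375 = 375
  container 2: 325 + 75 = 400
  container 3: 325 = 325
  container 4: 275 + 100 = 375
  container 5: 250 + 100 = 350
  container 6: 225 + 100 = 325
  container 7: 225 = 225
  container 8: 200 + 200 = 400
No arrangement into 7 containers stays within capacity, so 8 is optimal.

8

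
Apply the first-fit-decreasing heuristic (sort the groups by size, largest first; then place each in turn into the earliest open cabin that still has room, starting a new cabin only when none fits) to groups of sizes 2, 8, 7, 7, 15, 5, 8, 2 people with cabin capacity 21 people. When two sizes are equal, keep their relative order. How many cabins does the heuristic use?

Sorted descending: 15, 8, 8, 7, 7, 5, 2, 2.
  15 → cabin 1 (new)  [load 15/21]
  8 → cabin 2 (new)  [load 8/21]
  8 → cabin 2  [load 16/21]
  7 → cabin 3 (new)  [load 7/21]
  7 → cabin 3  [load 14/21]
  5 → cabin 1  [load 20/21]
  2 → cabin 2  [load 18/21]
  2 → cabin 2  [load 20/21]
3 cabins opened.

3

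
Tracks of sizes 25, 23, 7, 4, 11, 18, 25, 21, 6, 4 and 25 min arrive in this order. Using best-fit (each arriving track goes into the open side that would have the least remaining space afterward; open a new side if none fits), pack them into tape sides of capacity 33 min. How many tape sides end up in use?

6

  25 → side 1 (new)  [load 25/33]
  23 → side 2 (new)  [load 23/33]
  7 → side 1  [load 32/33]
  4 → side 2  [load 27/33]
  11 → side 3 (new)  [load 11/33]
  18 → side 3  [load 29/33]
  25 → side 4 (new)  [load 25/33]
  21 → side 5 (new)  [load 21/33]
  6 → side 2  [load 33/33]
  4 → side 3  [load 33/33]
  25 → side 6 (new)  [load 25/33]
6 tape sides opened.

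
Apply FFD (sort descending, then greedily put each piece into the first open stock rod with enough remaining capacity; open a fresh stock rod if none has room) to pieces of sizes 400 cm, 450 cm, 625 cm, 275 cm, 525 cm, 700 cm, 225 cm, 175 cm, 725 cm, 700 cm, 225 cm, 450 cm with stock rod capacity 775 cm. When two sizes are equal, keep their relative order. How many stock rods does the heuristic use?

Sorted descending: 725, 700, 700, 625, 525, 450, 450, 400, 275, 225, 225, 175.
  725 → stock rod 1 (new)  [load 725/775]
  700 → stock rod 2 (new)  [load 700/775]
  700 → stock rod 3 (new)  [load 700/775]
  625 → stock rod 4 (new)  [load 625/775]
  525 → stock rod 5 (new)  [load 525/775]
  450 → stock rod 6 (new)  [load 450/775]
  450 → stock rod 7 (new)  [load 450/775]
  400 → stock rod 8 (new)  [load 400/775]
  275 → stock rod 6  [load 725/775]
  225 → stock rod 5  [load 750/775]
  225 → stock rod 7  [load 675/775]
  175 → stock rod 8  [load 575/775]
8 stock rods opened.

8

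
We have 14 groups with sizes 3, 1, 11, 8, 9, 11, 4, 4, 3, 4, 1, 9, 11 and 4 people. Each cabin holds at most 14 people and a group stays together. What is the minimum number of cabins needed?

Total = 11 + 11 + 11 + 9 + 9 + 8 + 4 + 4 + 4 + 4 + 3 + 3 + 1 + 1 = 83 people.
Lower bound: ⌈83/14⌉ = 6 cabins.
A packing using 7 cabins:
  cabin 1: 11 + 3 = 14
  cabin 2: 11 + 3 = 14
  cabin 3: 11 + 1 + 1 = 13
  cabin 4: 9 + 4 = 13
  cabin 5: 9 + 4 = 13
  cabin 6: 8 + 4 = 12
  cabin 7: 4 = 4
No arrangement into 6 cabins stays within capacity, so 7 is optimal.

7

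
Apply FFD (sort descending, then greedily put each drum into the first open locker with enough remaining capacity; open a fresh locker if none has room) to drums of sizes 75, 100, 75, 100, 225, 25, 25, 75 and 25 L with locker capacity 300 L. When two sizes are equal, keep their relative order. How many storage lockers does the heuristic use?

3

Sorted descending: 225, 100, 100, 75, 75, 75, 25, 25, 25.
  225 → locker 1 (new)  [load 225/300]
  100 → locker 2 (new)  [load 100/300]
  100 → locker 2  [load 200/300]
  75 → locker 1  [load 300/300]
  75 → locker 2  [load 275/300]
  75 → locker 3 (new)  [load 75/300]
  25 → locker 2  [load 300/300]
  25 → locker 3  [load 100/300]
  25 → locker 3  [load 125/300]
3 storage lockers opened.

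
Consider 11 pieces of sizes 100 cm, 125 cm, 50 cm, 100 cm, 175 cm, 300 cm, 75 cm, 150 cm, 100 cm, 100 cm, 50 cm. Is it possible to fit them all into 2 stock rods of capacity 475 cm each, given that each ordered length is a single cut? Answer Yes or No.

Total = 1325 cm; ⌈1325/475⌉ = 3.
At least 3 stock rods are required, but only 2 are allowed.

No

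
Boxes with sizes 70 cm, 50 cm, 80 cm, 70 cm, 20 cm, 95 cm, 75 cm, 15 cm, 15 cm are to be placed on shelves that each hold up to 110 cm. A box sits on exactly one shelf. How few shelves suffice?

Total = 95 + 80 + 75 + 70 + 70 + 50 + 20 + 15 + 15 = 490 cm.
Lower bound: ⌈490/110⌉ = 5 shelves.
A packing using 6 shelves:
  shelf 1: 95 + 15 = 110
  shelf 2: 80 + 20 = 100
  shelf 3: 75 + 15 = 90
  shelf 4: 70 = 70
  shelf 5: 70 = 70
  shelf 6: 50 = 50
No arrangement into 5 shelves stays within capacity, so 6 is optimal.

6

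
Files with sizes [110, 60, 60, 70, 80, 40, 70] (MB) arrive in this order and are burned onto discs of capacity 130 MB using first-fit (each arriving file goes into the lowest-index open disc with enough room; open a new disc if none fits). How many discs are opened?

5

  110 → disc 1 (new)  [load 110/130]
  60 → disc 2 (new)  [load 60/130]
  60 → disc 2  [load 120/130]
  70 → disc 3 (new)  [load 70/130]
  80 → disc 4 (new)  [load 80/130]
  40 → disc 3  [load 110/130]
  70 → disc 5 (new)  [load 70/130]
5 discs opened.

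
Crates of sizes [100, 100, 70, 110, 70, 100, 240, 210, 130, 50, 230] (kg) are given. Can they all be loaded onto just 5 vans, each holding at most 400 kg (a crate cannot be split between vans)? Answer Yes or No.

Yes

A valid assignment using 4 vans:
  van 1: 240 + 130 = 370
  van 2: 230 + 110 + 50 = 390
  van 3: 210 + 100 + 70 = 380
  van 4: 100 + 100 + 70 = 270
That uses only 4 ≤ 5, so 5 vans are enough.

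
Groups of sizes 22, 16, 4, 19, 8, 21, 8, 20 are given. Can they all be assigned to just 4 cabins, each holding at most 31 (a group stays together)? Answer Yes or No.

Total = 118; ⌈118/31⌉ = 4.
5 groups each exceed half the capacity and cannot share a cabin, forcing at least 5 cabins.
At least 5 cabins are required, but only 4 are allowed.

No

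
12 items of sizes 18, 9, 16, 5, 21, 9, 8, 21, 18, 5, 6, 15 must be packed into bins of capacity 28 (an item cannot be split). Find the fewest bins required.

6

Total = 21 + 21 + 18 + 18 + 16 + 15 + 9 + 9 + 8 + 6 + 5 + 5 = 151.
Lower bound: ⌈151/28⌉ = 6 bins.
A packing using 6 bins:
  bin 1: 21 + 6 = 27
  bin 2: 21 + 5 = 26
  bin 3: 18 + 9 = 27
  bin 4: 18 + 9 = 27
  bin 5: 16 + 8 = 24
  bin 6: 15 + 5 = 20
This matches the lower bound, so 6 is optimal.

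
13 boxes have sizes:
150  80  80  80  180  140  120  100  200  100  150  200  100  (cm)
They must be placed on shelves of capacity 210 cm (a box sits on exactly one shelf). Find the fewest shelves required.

10

Total = 200 + 200 + 180 + 150 + 150 + 140 + 120 + 100 + 100 + 100 + 80 + 80 + 80 = 1680 cm.
Lower bound: ⌈1680/210⌉ = 8 shelves.
A packing using 10 shelves:
  shelf 1: 200 = 200
  shelf 2: 200 = 200
  shelf 3: 180 = 180
  shelf 4: 150 = 150
  shelf 5: 150 = 150
  shelf 6: 140 = 140
  shelf 7: 120 + 80 = 200
  shelf 8: 100 + 100 = 200
  shelf 9: 100 + 80 = 180
  shelf 10: 80 = 80
No arrangement into 9 shelves stays within capacity, so 10 is optimal.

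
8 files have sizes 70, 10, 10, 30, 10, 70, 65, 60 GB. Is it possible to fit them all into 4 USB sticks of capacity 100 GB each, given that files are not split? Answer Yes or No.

Yes

A valid assignment using 4 USB sticks:
  USB stick 1: 70 + 30 = 100
  USB stick 2: 70 + 10 + 10 + 10 = 100
  USB stick 3: 65 = 65
  USB stick 4: 60 = 60
Every load is within 100 GB, so 4 USB sticks suffice.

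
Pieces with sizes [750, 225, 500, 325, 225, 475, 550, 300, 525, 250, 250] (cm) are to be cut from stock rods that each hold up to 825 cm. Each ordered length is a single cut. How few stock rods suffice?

6

Total = 750 + 550 + 525 + 500 + 475 + 325 + 300 + 250 + 250 + 225 + 225 = 4375 cm.
Lower bound: ⌈4375/825⌉ = 6 stock rods.
A packing using 6 stock rods:
  stock rod 1: 750 = 750
  stock rod 2: 550 + 250 = 800
  stock rod 3: 525 + 300 = 825
  stock rod 4: 500 + 325 = 825
  stock rod 5: 475 + 250 = 725
  stock rod 6: 225 + 225 = 450
This matches the lower bound, so 6 is optimal.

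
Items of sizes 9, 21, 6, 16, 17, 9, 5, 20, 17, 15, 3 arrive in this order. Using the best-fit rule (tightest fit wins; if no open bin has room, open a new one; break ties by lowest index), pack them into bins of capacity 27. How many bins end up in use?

6

  9 → bin 1 (new)  [load 9/27]
  21 → bin 2 (new)  [load 21/27]
  6 → bin 2  [load 27/27]
  16 → bin 1  [load 25/27]
  17 → bin 3 (new)  [load 17/27]
  9 → bin 3  [load 26/27]
  5 → bin 4 (new)  [load 5/27]
  20 → bin 4  [load 25/27]
  17 → bin 5 (new)  [load 17/27]
  15 → bin 6 (new)  [load 15/27]
  3 → bin 5  [load 20/27]
6 bins opened.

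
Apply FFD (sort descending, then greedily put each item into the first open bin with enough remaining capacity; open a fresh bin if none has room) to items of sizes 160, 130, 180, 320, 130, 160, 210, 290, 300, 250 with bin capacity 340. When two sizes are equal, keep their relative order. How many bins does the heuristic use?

Sorted descending: 320, 300, 290, 250, 210, 180, 160, 160, 130, 130.
  320 → bin 1 (new)  [load 320/340]
  300 → bin 2 (new)  [load 300/340]
  290 → bin 3 (new)  [load 290/340]
  250 → bin 4 (new)  [load 250/340]
  210 → bin 5 (new)  [load 210/340]
  180 → bin 6 (new)  [load 180/340]
  160 → bin 6  [load 340/340]
  160 → bin 7 (new)  [load 160/340]
  130 → bin 5  [load 340/340]
  130 → bin 7  [load 290/340]
7 bins opened.

7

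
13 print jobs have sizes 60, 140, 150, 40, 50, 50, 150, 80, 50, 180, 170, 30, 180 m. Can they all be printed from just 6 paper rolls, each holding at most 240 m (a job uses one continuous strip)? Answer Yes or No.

Yes

A valid assignment using 6 paper rolls:
  roll 1: 180 + 60 = 240
  roll 2: 180 + 50 = 230
  roll 3: 170 + 50 = 220
  roll 4: 150 + 80 = 230
  roll 5: 150 + 50 + 40 = 240
  roll 6: 140 + 30 = 170
Every load is within 240 m, so 6 paper rolls suffice.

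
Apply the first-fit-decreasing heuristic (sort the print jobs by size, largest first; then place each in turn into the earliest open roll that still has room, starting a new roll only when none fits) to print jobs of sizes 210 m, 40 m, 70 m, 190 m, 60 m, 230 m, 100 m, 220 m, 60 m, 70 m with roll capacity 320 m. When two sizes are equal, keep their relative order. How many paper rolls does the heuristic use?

4

Sorted descending: 230, 220, 210, 190, 100, 70, 70, 60, 60, 40.
  230 → roll 1 (new)  [load 230/320]
  220 → roll 2 (new)  [load 220/320]
  210 → roll 3 (new)  [load 210/320]
  190 → roll 4 (new)  [load 190/320]
  100 → roll 2  [load 320/320]
  70 → roll 1  [load 300/320]
  70 → roll 3  [load 280/320]
  60 → roll 4  [load 250/320]
  60 → roll 4  [load 310/320]
  40 → roll 3  [load 320/320]
4 paper rolls opened.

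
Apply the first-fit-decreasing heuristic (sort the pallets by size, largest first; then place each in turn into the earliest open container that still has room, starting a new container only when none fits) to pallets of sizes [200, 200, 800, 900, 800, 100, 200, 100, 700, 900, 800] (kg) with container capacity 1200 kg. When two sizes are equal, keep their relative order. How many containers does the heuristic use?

Sorted descending: 900, 900, 800, 800, 800, 700, 200, 200, 200, 100, 100.
  900 → container 1 (new)  [load 900/1200]
  900 → container 2 (new)  [load 900/1200]
  800 → container 3 (new)  [load 800/1200]
  800 → container 4 (new)  [load 800/1200]
  800 → container 5 (new)  [load 800/1200]
  700 → container 6 (new)  [load 700/1200]
  200 → container 1  [load 1100/1200]
  200 → container 2  [load 1100/1200]
  200 → container 3  [load 1000/1200]
  100 → container 1  [load 1200/1200]
  100 → container 2  [load 1200/1200]
6 containers opened.

6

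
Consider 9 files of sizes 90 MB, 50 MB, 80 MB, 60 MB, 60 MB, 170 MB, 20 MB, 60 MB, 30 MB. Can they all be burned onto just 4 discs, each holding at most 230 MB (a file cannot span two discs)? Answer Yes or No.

Yes

A valid assignment using 3 discs:
  disc 1: 170 + 60 = 230
  disc 2: 90 + 80 + 60 = 230
  disc 3: 60 + 50 + 30 + 20 = 160
That uses only 3 ≤ 4, so 4 discs are enough.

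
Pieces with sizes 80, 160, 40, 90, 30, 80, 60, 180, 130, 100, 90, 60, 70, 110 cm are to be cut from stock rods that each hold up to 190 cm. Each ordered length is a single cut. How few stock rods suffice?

Total = 180 + 160 + 130 + 110 + 100 + 90 + 90 + 80 + 80 + 70 + 60 + 60 + 40 + 30 = 1280 cm.
Lower bound: ⌈1280/190⌉ = 7 stock rods.
A packing using 7 stock rods:
  stock rod 1: 180 = 180
  stock rod 2: 160 + 30 = 190
  stock rod 3: 130 + 60 = 190
  stock rod 4: 110 + 80 = 190
  stock rod 5: 100 + 90 = 190
  stock rod 6: 90 + 80 = 170
  stock rod 7: 70 + 60 + 40 = 170
This matches the lower bound, so 7 is optimal.

7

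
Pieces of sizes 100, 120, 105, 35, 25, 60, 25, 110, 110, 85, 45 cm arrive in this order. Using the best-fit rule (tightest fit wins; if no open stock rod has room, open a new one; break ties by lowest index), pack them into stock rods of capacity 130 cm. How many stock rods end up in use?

7

  100 → stock rod 1 (new)  [load 100/130]
  120 → stock rod 2 (new)  [load 120/130]
  105 → stock rod 3 (new)  [load 105/130]
  35 → stock rod 4 (new)  [load 35/130]
  25 → stock rod 3  [load 130/130]
  60 → stock rod 4  [load 95/130]
  25 → stock rod 1  [load 125/130]
  110 → stock rod 5 (new)  [load 110/130]
  110 → stock rod 6 (new)  [load 110/130]
  85 → stock rod 7 (new)  [load 85/130]
  45 → stock rod 7  [load 130/130]
7 stock rods opened.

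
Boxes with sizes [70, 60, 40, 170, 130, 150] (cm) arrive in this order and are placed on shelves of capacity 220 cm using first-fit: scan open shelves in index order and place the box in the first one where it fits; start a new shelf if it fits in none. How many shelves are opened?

  70 → shelf 1 (new)  [load 70/220]
  60 → shelf 1  [load 130/220]
  40 → shelf 1  [load 170/220]
  170 → shelf 2 (new)  [load 170/220]
  130 → shelf 3 (new)  [load 130/220]
  150 → shelf 4 (new)  [load 150/220]
4 shelves opened.

4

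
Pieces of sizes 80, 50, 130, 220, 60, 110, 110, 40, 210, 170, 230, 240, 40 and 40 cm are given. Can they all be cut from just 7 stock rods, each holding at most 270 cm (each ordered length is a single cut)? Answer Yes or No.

Yes

A valid assignment using 7 stock rods:
  stock rod 1: 240 = 240
  stock rod 2: 230 + 40 = 270
  stock rod 3: 220 + 50 = 270
  stock rod 4: 210 + 60 = 270
  stock rod 5: 170 + 80 = 250
  stock rod 6: 130 + 110 = 240
  stock rod 7: 110 + 40 + 40 = 190
Every load is within 270 cm, so 7 stock rods suffice.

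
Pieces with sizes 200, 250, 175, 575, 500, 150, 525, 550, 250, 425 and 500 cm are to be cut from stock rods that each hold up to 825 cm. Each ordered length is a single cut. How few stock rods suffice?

6

Total = 575 + 550 + 525 + 500 + 500 + 425 + 250 + 250 + 200 + 175 + 150 = 4100 cm.
Lower bound: ⌈4100/825⌉ = 5 stock rods.
Also, 6 pieces each exceed 825/2 cm, and no two of those can share a stock rod, so at least 6 stock rods are needed.
A packing using 6 stock rods:
  stock rod 1: 575 + 250 = 825
  stock rod 2: 550 + 250 = 800
  stock rod 3: 525 + 200 = 725
  stock rod 4: 500 + 175 + 150 = 825
  stock rod 5: 500 = 500
  stock rod 6: 425 = 425
This matches the lower bound, so 6 is optimal.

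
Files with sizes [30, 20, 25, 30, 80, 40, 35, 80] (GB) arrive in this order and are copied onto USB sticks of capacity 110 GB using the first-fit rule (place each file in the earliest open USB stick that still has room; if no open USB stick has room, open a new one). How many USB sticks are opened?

4

  30 → USB stick 1 (new)  [load 30/110]
  20 → USB stick 1  [load 50/110]
  25 → USB stick 1  [load 75/110]
  30 → USB stick 1  [load 105/110]
  80 → USB stick 2 (new)  [load 80/110]
  40 → USB stick 3 (new)  [load 40/110]
  35 → USB stick 3  [load 75/110]
  80 → USB stick 4 (new)  [load 80/110]
4 USB sticks opened.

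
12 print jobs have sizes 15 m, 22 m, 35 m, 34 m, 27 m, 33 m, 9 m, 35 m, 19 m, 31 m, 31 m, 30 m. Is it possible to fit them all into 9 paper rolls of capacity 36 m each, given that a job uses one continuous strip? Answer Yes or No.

Total = 321 m; ⌈321/36⌉ = 9.
10 print jobs each exceed half the capacity and cannot share a roll, forcing at least 10 paper rolls.
At least 10 paper rolls are required, but only 9 are allowed.

No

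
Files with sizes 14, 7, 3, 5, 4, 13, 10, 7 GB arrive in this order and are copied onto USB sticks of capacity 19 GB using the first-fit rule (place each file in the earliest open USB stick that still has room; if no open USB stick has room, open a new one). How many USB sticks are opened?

  14 → USB stick 1 (new)  [load 14/19]
  7 → USB stick 2 (new)  [load 7/19]
  3 → USB stick 1  [load 17/19]
  5 → USB stick 2  [load 12/19]
  4 → USB stick 2  [load 16/19]
  13 → USB stick 3 (new)  [load 13/19]
  10 → USB stick 4 (new)  [load 10/19]
  7 → USB stick 4  [load 17/19]
4 USB sticks opened.

4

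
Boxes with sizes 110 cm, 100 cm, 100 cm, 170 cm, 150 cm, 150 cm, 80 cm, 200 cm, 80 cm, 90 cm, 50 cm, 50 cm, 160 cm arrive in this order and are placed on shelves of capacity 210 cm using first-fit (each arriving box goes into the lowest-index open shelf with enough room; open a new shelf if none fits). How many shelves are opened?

8

  110 → shelf 1 (new)  [load 110/210]
  100 → shelf 1  [load 210/210]
  100 → shelf 2 (new)  [load 100/210]
  170 → shelf 3 (new)  [load 170/210]
  150 → shelf 4 (new)  [load 150/210]
  150 → shelf 5 (new)  [load 150/210]
  80 → shelf 2  [load 180/210]
  200 → shelf 6 (new)  [load 200/210]
  80 → shelf 7 (new)  [load 80/210]
  90 → shelf 7  [load 170/210]
  50 → shelf 4  [load 200/210]
  50 → shelf 5  [load 200/210]
  160 → shelf 8 (new)  [load 160/210]
8 shelves opened.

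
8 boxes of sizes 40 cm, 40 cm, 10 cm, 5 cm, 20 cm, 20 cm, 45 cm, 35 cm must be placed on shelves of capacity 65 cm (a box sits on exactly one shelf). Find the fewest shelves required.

4

Total = 45 + 40 + 40 + 35 + 20 + 20 + 10 + 5 = 215 cm.
Lower bound: ⌈215/65⌉ = 4 shelves.
A packing using 4 shelves:
  shelf 1: 45 + 20 = 65
  shelf 2: 40 + 20 + 5 = 65
  shelf 3: 40 + 10 = 50
  shelf 4: 35 = 35
This matches the lower bound, so 4 is optimal.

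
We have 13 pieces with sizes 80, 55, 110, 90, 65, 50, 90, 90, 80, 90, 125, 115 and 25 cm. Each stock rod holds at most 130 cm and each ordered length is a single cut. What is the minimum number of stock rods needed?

Total = 125 + 115 + 110 + 90 + 90 + 90 + 90 + 80 + 80 + 65 + 55 + 50 + 25 = 1065 cm.
Lower bound: ⌈1065/130⌉ = 9 stock rods.
A packing using 10 stock rods:
  stock rod 1: 125 = 125
  stock rod 2: 115 = 115
  stock rod 3: 110 = 110
  stock rod 4: 90 + 25 = 115
  stock rod 5: 90 = 90
  stock rod 6: 90 = 90
  stock rod 7: 90 = 90
  stock rod 8: 80 + 50 = 130
  stock rod 9: 80 = 80
  stock rod 10: 65 + 55 = 120
No arrangement into 9 stock rods stays within capacity, so 10 is optimal.

10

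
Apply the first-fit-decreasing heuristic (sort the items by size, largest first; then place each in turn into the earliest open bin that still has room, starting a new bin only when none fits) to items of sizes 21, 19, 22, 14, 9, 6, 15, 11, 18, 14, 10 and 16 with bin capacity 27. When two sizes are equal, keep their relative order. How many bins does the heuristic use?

Sorted descending: 22, 21, 19, 18, 16, 15, 14, 14, 11, 10, 9, 6.
  22 → bin 1 (new)  [load 22/27]
  21 → bin 2 (new)  [load 21/27]
  19 → bin 3 (new)  [load 19/27]
  18 → bin 4 (new)  [load 18/27]
  16 → bin 5 (new)  [load 16/27]
  15 → bin 6 (new)  [load 15/27]
  14 → bin 7 (new)  [load 14/27]
  14 → bin 8 (new)  [load 14/27]
  11 → bin 5  [load 27/27]
  10 → bin 6  [load 25/27]
  9 → bin 4  [load 27/27]
  6 → bin 2  [load 27/27]
8 bins opened.

8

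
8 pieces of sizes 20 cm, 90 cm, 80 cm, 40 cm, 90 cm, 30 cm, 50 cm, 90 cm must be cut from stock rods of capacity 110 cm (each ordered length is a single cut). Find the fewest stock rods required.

Total = 90 + 90 + 90 + 80 + 50 + 40 + 30 + 20 = 490 cm.
Lower bound: ⌈490/110⌉ = 5 stock rods.
A packing using 5 stock rods:
  stock rod 1: 90 + 20 = 110
  stock rod 2: 90 = 90
  stock rod 3: 90 = 90
  stock rod 4: 80 + 30 = 110
  stock rod 5: 50 + 40 = 90
This matches the lower bound, so 5 is optimal.

5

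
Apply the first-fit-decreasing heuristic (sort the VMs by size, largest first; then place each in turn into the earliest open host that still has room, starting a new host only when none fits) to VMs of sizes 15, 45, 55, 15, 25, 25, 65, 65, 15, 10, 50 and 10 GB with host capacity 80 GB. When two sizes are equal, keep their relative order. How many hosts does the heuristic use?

5

Sorted descending: 65, 65, 55, 50, 45, 25, 25, 15, 15, 15, 10, 10.
  65 → host 1 (new)  [load 65/80]
  65 → host 2 (new)  [load 65/80]
  55 → host 3 (new)  [load 55/80]
  50 → host 4 (new)  [load 50/80]
  45 → host 5 (new)  [load 45/80]
  25 → host 3  [load 80/80]
  25 → host 4  [load 75/80]
  15 → host 1  [load 80/80]
  15 → host 2  [load 80/80]
  15 → host 5  [load 60/80]
  10 → host 5  [load 70/80]
  10 → host 5  [load 80/80]
5 hosts opened.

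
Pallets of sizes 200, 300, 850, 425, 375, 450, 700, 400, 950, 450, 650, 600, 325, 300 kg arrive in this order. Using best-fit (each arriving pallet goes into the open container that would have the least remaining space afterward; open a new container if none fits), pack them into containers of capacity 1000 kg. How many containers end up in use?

8

  200 → container 1 (new)  [load 200/1000]
  300 → container 1  [load 500/1000]
  850 → container 2 (new)  [load 850/1000]
  425 → container 1  [load 925/1000]
  375 → container 3 (new)  [load 375/1000]
  450 → container 3  [load 825/1000]
  700 → container 4 (new)  [load 700/1000]
  400 → container 5 (new)  [load 400/1000]
  950 → container 6 (new)  [load 950/1000]
  450 → container 5  [load 850/1000]
  650 → container 7 (new)  [load 650/1000]
  600 → container 8 (new)  [load 600/1000]
  325 → container 7  [load 975/1000]
  300 → container 4  [load 1000/1000]
8 containers opened.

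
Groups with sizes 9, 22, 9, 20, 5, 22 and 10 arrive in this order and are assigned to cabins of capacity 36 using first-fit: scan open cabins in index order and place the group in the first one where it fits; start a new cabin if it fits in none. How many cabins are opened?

3

  9 → cabin 1 (new)  [load 9/36]
  22 → cabin 1  [load 31/36]
  9 → cabin 2 (new)  [load 9/36]
  20 → cabin 2  [load 29/36]
  5 → cabin 1  [load 36/36]
  22 → cabin 3 (new)  [load 22/36]
  10 → cabin 3  [load 32/36]
3 cabins opened.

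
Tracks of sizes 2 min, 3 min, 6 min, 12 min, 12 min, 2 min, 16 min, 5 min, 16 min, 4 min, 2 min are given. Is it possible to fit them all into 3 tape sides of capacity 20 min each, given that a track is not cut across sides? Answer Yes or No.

Total = 80 min; ⌈80/20⌉ = 4.
At least 4 tape sides are required, but only 3 are allowed.

No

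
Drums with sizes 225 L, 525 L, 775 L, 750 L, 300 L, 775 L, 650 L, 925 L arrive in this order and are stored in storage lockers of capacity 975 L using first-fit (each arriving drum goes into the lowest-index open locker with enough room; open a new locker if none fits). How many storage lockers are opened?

6

  225 → locker 1 (new)  [load 225/975]
  525 → locker 1  [load 750/975]
  775 → locker 2 (new)  [load 775/975]
  750 → locker 3 (new)  [load 750/975]
  300 → locker 4 (new)  [load 300/975]
  775 → locker 5 (new)  [load 775/975]
  650 → locker 4  [load 950/975]
  925 → locker 6 (new)  [load 925/975]
6 storage lockers opened.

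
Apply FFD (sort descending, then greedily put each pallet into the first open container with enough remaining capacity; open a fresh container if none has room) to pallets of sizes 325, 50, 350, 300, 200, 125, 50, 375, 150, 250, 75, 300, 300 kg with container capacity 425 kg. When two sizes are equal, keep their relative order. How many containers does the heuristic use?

8

Sorted descending: 375, 350, 325, 300, 300, 300, 250, 200, 150, 125, 75, 50, 50.
  375 → container 1 (new)  [load 375/425]
  350 → container 2 (new)  [load 350/425]
  325 → container 3 (new)  [load 325/425]
  300 → container 4 (new)  [load 300/425]
  300 → container 5 (new)  [load 300/425]
  300 → container 6 (new)  [load 300/425]
  250 → container 7 (new)  [load 250/425]
  200 → container 8 (new)  [load 200/425]
  150 → container 7  [load 400/425]
  125 → container 4  [load 425/425]
  75 → container 2  [load 425/425]
  50 → container 1  [load 425/425]
  50 → container 3  [load 375/425]
8 containers opened.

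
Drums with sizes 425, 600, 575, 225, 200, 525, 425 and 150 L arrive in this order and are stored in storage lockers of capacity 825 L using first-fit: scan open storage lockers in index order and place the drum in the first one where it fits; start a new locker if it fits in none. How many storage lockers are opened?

5

  425 → locker 1 (new)  [load 425/825]
  600 → locker 2 (new)  [load 600/825]
  575 → locker 3 (new)  [load 575/825]
  225 → locker 1  [load 650/825]
  200 → locker 2  [load 800/825]
  525 → locker 4 (new)  [load 525/825]
  425 → locker 5 (new)  [load 425/825]
  150 → locker 1  [load 800/825]
5 storage lockers opened.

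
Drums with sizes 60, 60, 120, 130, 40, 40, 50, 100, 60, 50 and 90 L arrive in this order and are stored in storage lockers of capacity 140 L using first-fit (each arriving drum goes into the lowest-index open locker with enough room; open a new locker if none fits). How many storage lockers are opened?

7

  60 → locker 1 (new)  [load 60/140]
  60 → locker 1  [load 120/140]
  120 → locker 2 (new)  [load 120/140]
  130 → locker 3 (new)  [load 130/140]
  40 → locker 4 (new)  [load 40/140]
  40 → locker 4  [load 80/140]
  50 → locker 4  [load 130/140]
  100 → locker 5 (new)  [load 100/140]
  60 → locker 6 (new)  [load 60/140]
  50 → locker 6  [load 110/140]
  90 → locker 7 (new)  [load 90/140]
7 storage lockers opened.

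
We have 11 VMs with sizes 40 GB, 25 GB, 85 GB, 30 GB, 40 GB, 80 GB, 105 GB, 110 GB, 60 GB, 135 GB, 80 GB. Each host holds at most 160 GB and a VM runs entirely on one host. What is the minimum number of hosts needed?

6

Total = 135 + 110 + 105 + 85 + 80 + 80 + 60 + 40 + 40 + 30 + 25 = 790 GB.
Lower bound: ⌈790/160⌉ = 5 hosts.
A packing using 6 hosts:
  host 1: 135 + 25 = 160
  host 2: 110 + 40 = 150
  host 3: 105 + 40 = 145
  host 4: 85 + 60 = 145
  host 5: 80 + 80 = 160
  host 6: 30 = 30
No arrangement into 5 hosts stays within capacity, so 6 is optimal.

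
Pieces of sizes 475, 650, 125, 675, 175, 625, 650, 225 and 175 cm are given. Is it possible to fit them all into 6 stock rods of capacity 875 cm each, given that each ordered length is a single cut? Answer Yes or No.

A valid assignment using 5 stock rods:
  stock rod 1: 675 + 175 = 850
  stock rod 2: 650 + 225 = 875
  stock rod 3: 650 + 175 = 825
  stock rod 4: 625 + 125 = 750
  stock rod 5: 475 = 475
That uses only 5 ≤ 6, so 6 stock rods are enough.

Yes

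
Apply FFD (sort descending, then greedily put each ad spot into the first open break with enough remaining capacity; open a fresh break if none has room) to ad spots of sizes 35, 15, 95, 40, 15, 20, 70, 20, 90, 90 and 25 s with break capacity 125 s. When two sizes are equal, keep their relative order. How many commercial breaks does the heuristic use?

Sorted descending: 95, 90, 90, 70, 40, 35, 25, 20, 20, 15, 15.
  95 → break 1 (new)  [load 95/125]
  90 → break 2 (new)  [load 90/125]
  90 → break 3 (new)  [load 90/125]
  70 → break 4 (new)  [load 70/125]
  40 → break 4  [load 110/125]
  35 → break 2  [load 125/125]
  25 → break 1  [load 120/125]
  20 → break 3  [load 110/125]
  20 → break 5 (new)  [load 20/125]
  15 → break 3  [load 125/125]
  15 → break 4  [load 125/125]
5 commercial breaks opened.

5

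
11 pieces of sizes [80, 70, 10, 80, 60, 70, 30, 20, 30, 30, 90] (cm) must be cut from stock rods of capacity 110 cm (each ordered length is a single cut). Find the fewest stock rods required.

6

Total = 90 + 80 + 80 + 70 + 70 + 60 + 30 + 30 + 30 + 20 + 10 = 570 cm.
Lower bound: ⌈570/110⌉ = 6 stock rods.
A packing using 6 stock rods:
  stock rod 1: 90 + 20 = 110
  stock rod 2: 80 + 30 = 110
  stock rod 3: 80 + 30 = 110
  stock rod 4: 70 + 30 + 10 = 110
  stock rod 5: 70 = 70
  stock rod 6: 60 = 60
This matches the lower bound, so 6 is optimal.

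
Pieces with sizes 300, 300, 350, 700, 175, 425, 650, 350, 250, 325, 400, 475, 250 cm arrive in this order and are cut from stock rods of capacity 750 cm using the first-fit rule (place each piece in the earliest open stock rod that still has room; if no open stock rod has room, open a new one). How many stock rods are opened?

8

  300 → stock rod 1 (new)  [load 300/750]
  300 → stock rod 1  [load 600/750]
  350 → stock rod 2 (new)  [load 350/750]
  700 → stock rod 3 (new)  [load 700/750]
  175 → stock rod 2  [load 525/750]
  425 → stock rod 4 (new)  [load 425/750]
  650 → stock rod 5 (new)  [load 650/750]
  350 → stock rod 6 (new)  [load 350/750]
  250 → stock rod 4  [load 675/750]
  325 → stock rod 6  [load 675/750]
  400 → stock rod 7 (new)  [load 400/750]
  475 → stock rod 8 (new)  [load 475/750]
  250 → stock rod 7  [load 650/750]
8 stock rods opened.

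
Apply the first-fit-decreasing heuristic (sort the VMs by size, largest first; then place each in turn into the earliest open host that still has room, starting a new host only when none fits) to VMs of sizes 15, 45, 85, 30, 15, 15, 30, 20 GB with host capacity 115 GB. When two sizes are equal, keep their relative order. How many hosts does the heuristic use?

3

Sorted descending: 85, 45, 30, 30, 20, 15, 15, 15.
  85 → host 1 (new)  [load 85/115]
  45 → host 2 (new)  [load 45/115]
  30 → host 1  [load 115/115]
  30 → host 2  [load 75/115]
  20 → host 2  [load 95/115]
  15 → host 2  [load 110/115]
  15 → host 3 (new)  [load 15/115]
  15 → host 3  [load 30/115]
3 hosts opened.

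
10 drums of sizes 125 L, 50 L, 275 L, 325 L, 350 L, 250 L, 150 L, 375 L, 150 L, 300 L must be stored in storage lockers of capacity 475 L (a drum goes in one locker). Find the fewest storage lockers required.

Total = 375 + 350 + 325 + 300 + 275 + 250 + 150 + 150 + 125 + 50 = 2350 L.
Lower bound: ⌈2350/475⌉ = 5 storage lockers.
Also, 6 drums each exceed 475/2 L, and no two of those can share a locker, so at least 6 storage lockers are needed.
A packing using 6 storage lockers:
  locker 1: 375 + 50 = 425
  locker 2: 350 + 125 = 475
  locker 3: 325 + 150 = 475
  locker 4: 300 + 150 = 450
  locker 5: 275 = 275
  locker 6: 250 = 250
This matches the lower bound, so 6 is optimal.

6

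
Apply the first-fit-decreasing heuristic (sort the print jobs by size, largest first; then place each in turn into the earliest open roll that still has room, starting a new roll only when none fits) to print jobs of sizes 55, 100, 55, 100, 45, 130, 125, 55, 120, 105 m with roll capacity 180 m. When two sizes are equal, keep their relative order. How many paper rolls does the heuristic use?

Sorted descending: 130, 125, 120, 105, 100, 100, 55, 55, 55, 45.
  130 → roll 1 (new)  [load 130/180]
  125 → roll 2 (new)  [load 125/180]
  120 → roll 3 (new)  [load 120/180]
  105 → roll 4 (new)  [load 105/180]
  100 → roll 5 (new)  [load 100/180]
  100 → roll 6 (new)  [load 100/180]
  55 → roll 2  [load 180/180]
  55 → roll 3  [load 175/180]
  55 → roll 4  [load 160/180]
  45 → roll 1  [load 175/180]
6 paper rolls opened.

6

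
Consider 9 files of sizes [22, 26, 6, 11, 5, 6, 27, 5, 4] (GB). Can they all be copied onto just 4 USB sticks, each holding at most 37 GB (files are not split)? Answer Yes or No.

A valid assignment using 4 USB sticks:
  USB stick 1: 27 + 6 + 4 = 37
  USB stick 2: 26 + 11 = 37
  USB stick 3: 22 + 6 + 5 = 33
  USB stick 4: 5 = 5
Every load is within 37 GB, so 4 USB sticks suffice.

Yes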